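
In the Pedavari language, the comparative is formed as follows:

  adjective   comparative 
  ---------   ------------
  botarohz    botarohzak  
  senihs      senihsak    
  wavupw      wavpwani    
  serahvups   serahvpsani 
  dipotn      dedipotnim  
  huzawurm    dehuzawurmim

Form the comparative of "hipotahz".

hipotahzak

senihs and serahvups both end in -s yet inflect differently (senihsak, serahvpsani), so the final letter is not what conditions the rule; the second-to-last letter is.
"hipotahz" has second-to-last letter 'h'. The stems whose second-to-last letter is 'h' (botarohz → botarohzak, senihs → senihsak) add -ak.
The other patterns: stems whose second-to-last letter is 'p' delete the last vowel and add -ani; stems whose second-to-last letter is 'r' or 't' add de- … -im around the stem.
So hipotahz → hipotahzak.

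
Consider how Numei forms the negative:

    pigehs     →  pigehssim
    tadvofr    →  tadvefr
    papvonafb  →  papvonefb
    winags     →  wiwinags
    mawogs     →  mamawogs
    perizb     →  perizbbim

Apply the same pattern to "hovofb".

hovefb

pigehs and winags both end in -s yet inflect differently (pigehssim, wiwinags), so the final letter is not what conditions the rule; the second-to-last letter is.
"hovofb" has second-to-last letter 'f'. The stems whose second-to-last letter is 'f' (papvonafb → papvonefb, tadvofr → tadvefr) change the last vowel to 'e'.
The other patterns: stems whose second-to-last letter is 'h' or 'z' double the final consonant and add -im; stems whose second-to-last letter is 'g' repeat the first consonant+vowel as a prefix.
So hovofb → hovefb.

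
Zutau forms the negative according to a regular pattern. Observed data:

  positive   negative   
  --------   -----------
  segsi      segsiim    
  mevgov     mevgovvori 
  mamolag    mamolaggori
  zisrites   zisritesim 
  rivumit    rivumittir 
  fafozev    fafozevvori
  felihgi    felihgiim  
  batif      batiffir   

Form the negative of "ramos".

zisrites and fafozev both have last vowel 'e' yet inflect differently (zisritesim, fafozevvori), so the last vowel is not what conditions the rule; the final letter is.
"ramos" ends in -s. The one such stem in the data (zisrites → zisritesim) adds -im, so the same rule applies.
So ramos → ramosim.

ramosim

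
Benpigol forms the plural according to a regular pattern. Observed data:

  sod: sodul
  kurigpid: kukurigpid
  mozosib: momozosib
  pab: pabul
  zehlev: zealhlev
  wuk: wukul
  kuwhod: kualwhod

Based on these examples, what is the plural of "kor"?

korul

sod and kuwhod both end in -d yet inflect differently (sodul, kualwhod), so the final letter is not what conditions the rule; the number of vowels is.
"kor" has 1 vowel. The stems with 1 vowel (pab → pabul, wuk → wukul, sod → sodul) add -ul.
So kor → korul.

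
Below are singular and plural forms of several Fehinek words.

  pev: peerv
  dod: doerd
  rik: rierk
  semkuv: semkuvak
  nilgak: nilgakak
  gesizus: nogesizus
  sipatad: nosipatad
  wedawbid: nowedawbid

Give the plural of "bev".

beerv

"bev" has 1 vowel. The stems with 1 vowel (pev → peerv, dod → doerd, rik → rierk) insert -er- after the first vowel.
The other patterns: stems with 2 vowels add -ak; stems with 3 vowels add the prefix no-.
So bev → beerv.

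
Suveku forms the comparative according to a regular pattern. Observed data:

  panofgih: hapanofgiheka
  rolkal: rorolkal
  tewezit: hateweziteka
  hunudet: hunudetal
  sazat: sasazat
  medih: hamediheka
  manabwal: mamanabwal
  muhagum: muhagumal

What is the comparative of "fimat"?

hunudet and sazat both end in -t yet inflect differently (hunudetal, sasazat), so the final letter is not what conditions the rule; the last vowel is.
"fimat" has last vowel 'a'. The stems whose last vowel is 'a' (rolkal → rorolkal, sazat → sasazat, manabwal → mamanabwal) repeat the first consonant+vowel as a prefix.
The other patterns: stems whose last vowel is 'e' or 'u' add -al; stems whose last vowel is 'i' add ha- … -eka around the stem.
So fimat → fifimat.

fifimat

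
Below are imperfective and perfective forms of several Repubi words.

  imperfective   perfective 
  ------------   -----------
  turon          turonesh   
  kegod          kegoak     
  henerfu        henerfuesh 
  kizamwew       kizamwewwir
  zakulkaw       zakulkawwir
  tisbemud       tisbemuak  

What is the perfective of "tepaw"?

"tepaw" ends in -w. The stems ending in -w (zakulkaw → zakulkawwir, kizamwew → kizamwewwir) double the final consonant and add -ir.
The other patterns: stems ending in -d drop the final letter and add -ak; stems ending in -n or -u add -esh.
So tepaw → tepawwir.

tepawwir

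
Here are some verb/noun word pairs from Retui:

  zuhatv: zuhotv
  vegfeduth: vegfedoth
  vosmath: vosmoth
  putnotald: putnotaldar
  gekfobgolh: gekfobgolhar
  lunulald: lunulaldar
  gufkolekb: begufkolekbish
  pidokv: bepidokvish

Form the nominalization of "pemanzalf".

vegfeduth and gekfobgolh both end in -h yet inflect differently (vegfedoth, gekfobgolhar), so the final letter is not what conditions the rule; the second-to-last letter is.
"pemanzalf" has second-to-last letter 'l'. The stems whose second-to-last letter is 'l' (putnotald → putnotaldar, gekfobgolh → gekfobgolhar, lunulald → lunulaldar) add -ar.
The other patterns: stems whose second-to-last letter is 't' change the last vowel to 'o'; stems whose second-to-last letter is 'k' add be- … -ish around the stem.
So pemanzalf → pemanzalfar.

pemanzalfar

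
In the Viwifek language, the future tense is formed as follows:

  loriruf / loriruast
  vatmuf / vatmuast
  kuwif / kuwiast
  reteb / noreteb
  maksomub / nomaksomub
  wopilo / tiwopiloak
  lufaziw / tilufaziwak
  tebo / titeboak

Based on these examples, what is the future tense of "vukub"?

novukub

loriruf and maksomub both have last vowel 'u' yet inflect differently (loriruast, nomaksomub), so the last vowel is not what conditions the rule; the final letter is.
"vukub" ends in -b. The stems ending in -b (reteb → noreteb, maksomub → nomaksomub) add the prefix no-.
The other patterns: stems ending in -f drop the final letter and add -ast; stems ending in -o or -w add ti- … -ak around the stem.
So vukub → novukub.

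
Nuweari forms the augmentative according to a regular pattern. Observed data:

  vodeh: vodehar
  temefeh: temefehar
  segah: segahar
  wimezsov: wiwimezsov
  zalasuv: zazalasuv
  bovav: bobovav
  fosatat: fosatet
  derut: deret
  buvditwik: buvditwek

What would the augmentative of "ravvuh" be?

segah and bovav both have last vowel 'a' yet inflect differently (segahar, bobovav), so the last vowel is not what conditions the rule; the final letter is.
"ravvuh" ends in -h. The stems ending in -h (vodeh → vodehar, temefeh → temefehar, segah → segahar) add -ar.
The other patterns: stems ending in -v repeat the first consonant+vowel as a prefix; stems ending in -k or -t change the last vowel to 'e'.
So ravvuh → ravvuhar.

ravvuhar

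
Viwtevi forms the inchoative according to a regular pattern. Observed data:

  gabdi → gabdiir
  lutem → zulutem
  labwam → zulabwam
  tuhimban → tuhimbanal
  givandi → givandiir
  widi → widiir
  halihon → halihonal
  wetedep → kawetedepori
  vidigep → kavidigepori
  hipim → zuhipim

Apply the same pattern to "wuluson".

"wuluson" ends in -n. The stems ending in -n (halihon → halihonal, tuhimban → tuhimbanal) add -al.
The other patterns: stems ending in -i add -ir; stems ending in -p add ka- … -ori around the stem; stems ending in -m add the prefix zu-.
So wuluson → wulusonal.

wulusonal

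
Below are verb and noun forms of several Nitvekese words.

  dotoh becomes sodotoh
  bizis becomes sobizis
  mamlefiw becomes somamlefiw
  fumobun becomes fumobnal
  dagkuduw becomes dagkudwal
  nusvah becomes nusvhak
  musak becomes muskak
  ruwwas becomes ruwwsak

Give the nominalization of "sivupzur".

sivupzral

mamlefiw and dagkuduw both end in -w yet inflect differently (somamlefiw, dagkudwal), so the final letter is not what conditions the rule; the last vowel is.
"sivupzur" has last vowel 'u'. The stems whose last vowel is 'u' (fumobun → fumobnal, dagkuduw → dagkudwal) delete the last vowel and add -al.
The other patterns: stems whose last vowel is 'i' or 'o' add the prefix so-; stems whose last vowel is 'a' delete the last vowel and add -ak.
So sivupzur → sivupzral.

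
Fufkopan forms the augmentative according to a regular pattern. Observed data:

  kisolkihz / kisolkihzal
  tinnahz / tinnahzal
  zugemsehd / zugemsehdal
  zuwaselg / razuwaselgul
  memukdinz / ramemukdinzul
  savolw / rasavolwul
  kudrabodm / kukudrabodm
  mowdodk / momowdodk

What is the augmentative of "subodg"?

kisolkihz and memukdinz both end in -z yet inflect differently (kisolkihzal, ramemukdinzul), so the final letter is not what conditions the rule; the second-to-last letter is.
"subodg" has second-to-last letter 'd'. The stems whose second-to-last letter is 'd' (kudrabodm → kukudrabodm, mowdodk → momowdodk) repeat the first consonant+vowel as a prefix.
The other patterns: stems whose second-to-last letter is 'h' add -al; stems whose second-to-last letter is 'l' or 'n' add ra- … -ul around the stem.
So subodg → susubodg.

susubodg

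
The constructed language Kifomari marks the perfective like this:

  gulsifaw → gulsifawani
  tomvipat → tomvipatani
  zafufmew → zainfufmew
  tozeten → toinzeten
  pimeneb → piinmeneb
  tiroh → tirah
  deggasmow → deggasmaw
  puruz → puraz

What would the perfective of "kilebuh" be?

kilebah

"kilebuh" has last vowel 'u'. The one such stem in the data (puruz → puraz) changes the last vowel to 'a' (as do tiroh, deggasmow), so the same rule applies.
The other patterns: stems whose last vowel is 'a' add -ani; stems whose last vowel is 'e' insert -in- after the first vowel.
So kilebuh → kilebah.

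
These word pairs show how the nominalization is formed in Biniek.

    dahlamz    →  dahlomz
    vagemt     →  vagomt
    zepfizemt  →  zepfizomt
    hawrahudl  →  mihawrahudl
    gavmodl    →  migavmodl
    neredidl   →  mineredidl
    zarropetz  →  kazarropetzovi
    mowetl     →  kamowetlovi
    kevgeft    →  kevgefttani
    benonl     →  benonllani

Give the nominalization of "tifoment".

dahlamz and zarropetz both end in -z yet inflect differently (dahlomz, kazarropetzovi), so the final letter is not what conditions the rule; the second-to-last letter is.
"tifoment" has second-to-last letter 'n'. The one such stem in the data (benonl → benonllani) doubles the final consonant and adds -ani (as does kevgeft), so the same rule applies.
The other patterns: stems whose second-to-last letter is 'm' change the last vowel to 'o'; stems whose second-to-last letter is 'd' add the prefix mi-; stems whose second-to-last letter is 't' add ka- … -ovi around the stem.
So tifoment → tifomenttani.

tifomenttani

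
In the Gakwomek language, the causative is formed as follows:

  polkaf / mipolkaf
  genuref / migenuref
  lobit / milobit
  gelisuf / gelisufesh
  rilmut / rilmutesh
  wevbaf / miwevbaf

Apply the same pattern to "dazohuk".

"dazohuk" has last vowel 'u'. The stems whose last vowel is 'u' (gelisuf → gelisufesh, rilmut → rilmutesh) add -esh.
So dazohuk → dazohukesh.

dazohukesh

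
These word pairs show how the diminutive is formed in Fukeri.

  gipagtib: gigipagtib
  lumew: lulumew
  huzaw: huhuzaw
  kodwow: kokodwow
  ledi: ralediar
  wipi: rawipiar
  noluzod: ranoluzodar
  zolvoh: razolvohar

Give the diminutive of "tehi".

gipagtib and ledi both have last vowel 'i' yet inflect differently (gigipagtib, ralediar), so the last vowel is not what conditions the rule; the final letter is.
"tehi" ends in -i. The stems ending in -i (ledi → ralediar, wipi → rawipiar) add ra- … -ar around the stem.
So tehi → ratehiar.

ratehiar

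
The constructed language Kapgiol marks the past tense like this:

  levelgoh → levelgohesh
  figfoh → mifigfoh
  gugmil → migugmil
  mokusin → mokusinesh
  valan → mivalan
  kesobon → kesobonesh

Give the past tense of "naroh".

"naroh" has 2 vowels. The stems with 2 vowels (gugmil → migugmil, figfoh → mifigfoh, valan → mivalan) add the prefix mi-.
So naroh → minaroh.

minaroh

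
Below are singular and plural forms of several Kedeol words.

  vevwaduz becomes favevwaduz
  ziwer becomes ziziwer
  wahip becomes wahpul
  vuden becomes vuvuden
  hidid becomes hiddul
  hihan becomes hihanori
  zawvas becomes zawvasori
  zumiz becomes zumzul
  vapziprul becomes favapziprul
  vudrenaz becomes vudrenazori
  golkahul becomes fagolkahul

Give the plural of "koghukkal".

hihan and vuden both end in -n yet inflect differently (hihanori, vuvuden), so the final letter is not what conditions the rule; the last vowel is.
"koghukkal" has last vowel 'a'. The stems whose last vowel is 'a' (zawvas → zawvasori, hihan → hihanori, vudrenaz → vudrenazori) add -ori.
So koghukkal → koghukkalori.

koghukkalori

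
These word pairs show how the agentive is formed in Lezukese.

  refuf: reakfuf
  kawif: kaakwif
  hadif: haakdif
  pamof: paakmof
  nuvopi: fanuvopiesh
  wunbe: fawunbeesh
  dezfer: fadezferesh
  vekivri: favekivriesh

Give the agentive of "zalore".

kawif and nuvopi both have last vowel 'i' yet inflect differently (kaakwif, fanuvopiesh), so the last vowel is not what conditions the rule; the final letter is.
"zalore" ends in -e. The one such stem in the data (wunbe → fawunbeesh) adds fa- … -esh around the stem, so the same rule applies.
So zalore → fazaloreesh.

fazaloreesh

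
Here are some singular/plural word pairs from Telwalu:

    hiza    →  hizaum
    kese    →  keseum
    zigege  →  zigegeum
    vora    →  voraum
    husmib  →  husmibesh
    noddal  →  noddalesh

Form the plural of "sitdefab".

hiza and noddal both have last vowel 'a' yet inflect differently (hizaum, noddalesh), so the last vowel is not what conditions the rule; whether the stem ends in a vowel or a consonant is.
"sitdefab" ends in a consonant. The stems ending in a consonant (husmib → husmibesh, noddal → noddalesh) add -esh.
So sitdefab → sitdefabesh.

sitdefabesh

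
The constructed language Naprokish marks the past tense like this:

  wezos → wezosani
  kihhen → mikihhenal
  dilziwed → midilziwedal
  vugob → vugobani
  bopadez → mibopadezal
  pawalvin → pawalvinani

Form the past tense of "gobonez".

migobonezal

kihhen and pawalvin both end in -n yet inflect differently (mikihhenal, pawalvinani), so the final letter is not what conditions the rule; the last vowel is.
"gobonez" has last vowel 'e'. The stems whose last vowel is 'e' (kihhen → mikihhenal, dilziwed → midilziwedal, bopadez → mibopadezal) add mi- … -al around the stem.
The other pattern: stems whose last vowel is 'i' or 'o' add -ani.
So gobonez → migobonezal.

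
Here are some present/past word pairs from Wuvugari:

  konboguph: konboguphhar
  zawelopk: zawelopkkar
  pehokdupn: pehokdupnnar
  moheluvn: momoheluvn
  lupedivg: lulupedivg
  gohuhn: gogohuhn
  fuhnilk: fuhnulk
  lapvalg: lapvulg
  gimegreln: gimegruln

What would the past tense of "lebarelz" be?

pehokdupn and moheluvn both end in -n yet inflect differently (pehokdupnnar, momoheluvn), so the final letter is not what conditions the rule; the second-to-last letter is.
"lebarelz" has second-to-last letter 'l'. The stems whose second-to-last letter is 'l' (fuhnilk → fuhnulk, lapvalg → lapvulg, gimegreln → gimegruln) change the last vowel to 'u'.
So lebarelz → lebarulz.

lebarulz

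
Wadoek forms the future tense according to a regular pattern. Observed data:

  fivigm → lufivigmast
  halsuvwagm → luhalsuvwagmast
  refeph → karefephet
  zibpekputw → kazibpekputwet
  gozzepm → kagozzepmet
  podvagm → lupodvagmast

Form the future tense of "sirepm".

kasirepmet

fivigm and gozzepm both end in -m yet inflect differently (lufivigmast, kagozzepmet), so the final letter is not what conditions the rule; the second-to-last letter is.
"sirepm" has second-to-last letter 'p'. The stems whose second-to-last letter is 'p' (gozzepm → kagozzepmet, refeph → karefephet) add ka- … -et around the stem.
The other pattern: stems whose second-to-last letter is 'g' add lu- … -ast around the stem.
So sirepm → kasirepmet.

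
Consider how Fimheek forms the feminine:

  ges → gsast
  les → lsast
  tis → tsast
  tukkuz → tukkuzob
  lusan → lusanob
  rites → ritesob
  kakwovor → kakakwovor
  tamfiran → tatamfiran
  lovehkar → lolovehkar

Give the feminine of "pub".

ges and rites both end in -s yet inflect differently (gsast, ritesob), so the final letter is not what conditions the rule; the number of vowels is.
"pub" has 1 vowel. The stems with 1 vowel (ges → gsast, les → lsast, tis → tsast) delete the last vowel and add -ast.
The other patterns: stems with 2 vowels add -ob; stems with 3 vowels repeat the first consonant+vowel as a prefix.
So pub → pbast.

pbast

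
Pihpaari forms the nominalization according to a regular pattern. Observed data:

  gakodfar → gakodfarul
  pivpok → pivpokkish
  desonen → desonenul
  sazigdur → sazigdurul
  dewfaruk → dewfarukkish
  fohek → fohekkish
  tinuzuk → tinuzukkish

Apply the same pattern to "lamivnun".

lamivnunul

sazigdur and tinuzuk both have last vowel 'u' yet inflect differently (sazigdurul, tinuzukkish), so the last vowel is not what conditions the rule; the final letter is.
"lamivnun" ends in -n. The one such stem in the data (desonen → desonenul) adds -ul, so the same rule applies.
The other pattern: stems ending in -k double the final consonant and add -ish.
So lamivnun → lamivnunul.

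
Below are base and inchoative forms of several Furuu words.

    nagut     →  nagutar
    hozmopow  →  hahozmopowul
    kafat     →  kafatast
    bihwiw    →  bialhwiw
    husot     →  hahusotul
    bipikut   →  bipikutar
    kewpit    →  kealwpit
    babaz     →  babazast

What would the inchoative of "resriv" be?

realsriv

husot and bipikut both end in -t yet inflect differently (hahusotul, bipikutar), so the final letter is not what conditions the rule; the last vowel is.
"resriv" has last vowel 'i'. The stems whose last vowel is 'i' (bihwiw → bialhwiw, kewpit → kealwpit) insert -al- after the first vowel.
The other patterns: stems whose last vowel is 'o' add ha- … -ul around the stem; stems whose last vowel is 'u' add -ar; stems whose last vowel is 'a' add -ast.
So resriv → realsriv.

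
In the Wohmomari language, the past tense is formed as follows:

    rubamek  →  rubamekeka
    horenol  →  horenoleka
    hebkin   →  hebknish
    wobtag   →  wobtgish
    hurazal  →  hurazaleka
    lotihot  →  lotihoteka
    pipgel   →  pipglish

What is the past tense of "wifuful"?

wifufuleka

"wifuful" has 3 vowels. The stems with 3 vowels (lotihot → lotihoteka, rubamek → rubamekeka, hurazal → hurazaleka) add -eka.
The other pattern: stems with 2 vowels delete the last vowel and add -ish.
So wifuful → wifufuleka.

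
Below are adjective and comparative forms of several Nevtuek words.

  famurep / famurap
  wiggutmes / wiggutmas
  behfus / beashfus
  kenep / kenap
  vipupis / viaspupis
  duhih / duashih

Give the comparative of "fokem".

fokam

wiggutmes and behfus both end in -s yet inflect differently (wiggutmas, beashfus), so the final letter is not what conditions the rule; the last vowel is.
"fokem" has last vowel 'e'. The stems whose last vowel is 'e' (kenep → kenap, famurep → famurap, wiggutmes → wiggutmas) change the last vowel to 'a'.
The other pattern: stems whose last vowel is 'i' or 'u' insert -as- after the first vowel.
So fokem → fokam.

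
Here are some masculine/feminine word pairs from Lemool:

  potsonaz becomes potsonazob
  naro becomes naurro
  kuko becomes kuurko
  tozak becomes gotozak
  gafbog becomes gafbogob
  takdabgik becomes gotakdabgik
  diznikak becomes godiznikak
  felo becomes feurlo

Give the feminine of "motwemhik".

gomotwemhik

potsonaz and diznikak both have last vowel 'a' yet inflect differently (potsonazob, godiznikak), so the last vowel is not what conditions the rule; the final letter is.
"motwemhik" ends in -k. The stems ending in -k (diznikak → godiznikak, takdabgik → gotakdabgik, tozak → gotozak) add the prefix go-.
So motwemhik → gomotwemhik.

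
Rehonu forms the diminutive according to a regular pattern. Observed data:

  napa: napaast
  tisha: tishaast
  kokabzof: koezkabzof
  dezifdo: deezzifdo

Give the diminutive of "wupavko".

"wupavko" ends in -o. The one such stem in the data (dezifdo → deezzifdo) inserts -ez- after the first vowel (as does kokabzof), so the same rule applies.
So wupavko → wuezpavko.

wuezpavko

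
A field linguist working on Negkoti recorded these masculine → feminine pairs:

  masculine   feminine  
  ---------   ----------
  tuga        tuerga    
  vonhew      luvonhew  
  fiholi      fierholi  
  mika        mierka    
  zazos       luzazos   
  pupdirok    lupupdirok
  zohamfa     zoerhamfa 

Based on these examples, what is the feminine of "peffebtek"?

zohamfa and zazos both begin with z- yet inflect differently (zoerhamfa, luzazos), so the first letter is not what conditions the rule; whether the stem ends in a vowel or a consonant is.
"peffebtek" ends in a consonant. The stems ending in a consonant (zazos → luzazos, vonhew → luvonhew, pupdirok → lupupdirok) add the prefix lu-.
The other pattern: stems ending in a vowel insert -er- after the first vowel.
So peffebtek → lupeffebtek.

lupeffebtek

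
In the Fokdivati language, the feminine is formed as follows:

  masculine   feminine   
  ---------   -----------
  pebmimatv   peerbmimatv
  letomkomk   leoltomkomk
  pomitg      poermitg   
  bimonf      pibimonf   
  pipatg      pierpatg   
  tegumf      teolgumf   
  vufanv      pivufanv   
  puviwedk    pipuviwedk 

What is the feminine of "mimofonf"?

pimimofonf

pebmimatv and vufanv both end in -v yet inflect differently (peerbmimatv, pivufanv), so the final letter is not what conditions the rule; the second-to-last letter is.
"mimofonf" has second-to-last letter 'n'. The stems whose second-to-last letter is 'n' (vufanv → pivufanv, bimonf → pibimonf) add the prefix pi-.
The other patterns: stems whose second-to-last letter is 'm' insert -ol- after the first vowel; stems whose second-to-last letter is 't' insert -er- after the first vowel.
So mimofonf → pimimofonf.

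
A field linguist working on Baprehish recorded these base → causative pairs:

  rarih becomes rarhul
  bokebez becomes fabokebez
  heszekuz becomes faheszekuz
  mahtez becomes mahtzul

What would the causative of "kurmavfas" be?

fakurmavfas

"kurmavfas" has 3 vowels. The stems with 3 vowels (heszekuz → faheszekuz, bokebez → fabokebez) add the prefix fa-.
So kurmavfas → fakurmavfas.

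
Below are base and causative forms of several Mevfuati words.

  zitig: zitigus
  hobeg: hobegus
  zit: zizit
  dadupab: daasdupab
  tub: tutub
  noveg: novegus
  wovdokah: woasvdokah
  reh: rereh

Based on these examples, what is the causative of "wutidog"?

wuastidog

tub and dadupab both end in -b yet inflect differently (tutub, daasdupab), so the final letter is not what conditions the rule; the number of vowels is.
"wutidog" has 3 vowels. The stems with 3 vowels (dadupab → daasdupab, wovdokah → woasvdokah) insert -as- after the first vowel.
The other patterns: stems with 1 vowel repeat the first consonant+vowel as a prefix; stems with 2 vowels add -us.
So wutidog → wuastidog.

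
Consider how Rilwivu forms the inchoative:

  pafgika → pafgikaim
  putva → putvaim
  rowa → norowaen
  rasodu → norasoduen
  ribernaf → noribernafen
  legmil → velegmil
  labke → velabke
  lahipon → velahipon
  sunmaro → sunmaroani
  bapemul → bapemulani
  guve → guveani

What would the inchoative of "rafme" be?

pafgika and rowa both end in -a yet inflect differently (pafgikaim, norowaen), so the final letter is not what conditions the rule; the first letter is.
"rafme" begins with r-. The stems beginning with r- (rowa → norowaen, rasodu → norasoduen, ribernaf → noribernafen) add no- … -en around the stem.
So rafme → norafmeen.

norafmeen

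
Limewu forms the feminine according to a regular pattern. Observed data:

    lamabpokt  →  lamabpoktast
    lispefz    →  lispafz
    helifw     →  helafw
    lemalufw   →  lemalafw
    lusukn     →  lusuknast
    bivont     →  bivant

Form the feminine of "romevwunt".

romevwant

lamabpokt and bivont both end in -t yet inflect differently (lamabpoktast, bivant), so the final letter is not what conditions the rule; the second-to-last letter is.
"romevwunt" has second-to-last letter 'n'. The one such stem in the data (bivont → bivant) changes the last vowel to 'a' (as do lispefz, helifw), so the same rule applies.
So romevwunt → romevwant.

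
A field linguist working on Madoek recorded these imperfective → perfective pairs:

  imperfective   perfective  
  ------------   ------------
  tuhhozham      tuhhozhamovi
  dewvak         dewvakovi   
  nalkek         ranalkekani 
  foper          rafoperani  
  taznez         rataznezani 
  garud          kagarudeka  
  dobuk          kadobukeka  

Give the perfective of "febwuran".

dewvak and nalkek both end in -k yet inflect differently (dewvakovi, ranalkekani), so the final letter is not what conditions the rule; the last vowel is.
"febwuran" has last vowel 'a'. The stems whose last vowel is 'a' (tuhhozham → tuhhozhamovi, dewvak → dewvakovi) add -ovi.
So febwuran → febwuranovi.

febwuranovi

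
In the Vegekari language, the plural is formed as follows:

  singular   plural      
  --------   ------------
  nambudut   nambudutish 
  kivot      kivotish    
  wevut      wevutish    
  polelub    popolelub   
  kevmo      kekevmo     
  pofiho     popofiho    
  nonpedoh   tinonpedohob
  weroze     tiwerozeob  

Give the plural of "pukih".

tipukihob

nambudut and polelub both have last vowel 'u' yet inflect differently (nambudutish, popolelub), so the last vowel is not what conditions the rule; the final letter is.
"pukih" ends in -h. The one such stem in the data (nonpedoh → tinonpedohob) adds ti- … -ob around the stem, so the same rule applies.
The other patterns: stems ending in -t add -ish; stems ending in -b or -o repeat the first consonant+vowel as a prefix.
So pukih → tipukihob.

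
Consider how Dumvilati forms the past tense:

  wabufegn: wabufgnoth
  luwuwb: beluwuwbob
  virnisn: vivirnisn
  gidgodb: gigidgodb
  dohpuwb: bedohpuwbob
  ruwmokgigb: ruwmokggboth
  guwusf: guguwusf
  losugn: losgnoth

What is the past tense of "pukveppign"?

pukveppgnoth

"pukveppign" has second-to-last letter 'g'. The stems whose second-to-last letter is 'g' (losugn → losgnoth, wabufegn → wabufgnoth, ruwmokgigb → ruwmokggboth) delete the last vowel and add -oth.
The other patterns: stems whose second-to-last letter is 'w' add be- … -ob around the stem; stems whose second-to-last letter is 'd' or 's' repeat the first consonant+vowel as a prefix.
So pukveppign → pukveppgnoth.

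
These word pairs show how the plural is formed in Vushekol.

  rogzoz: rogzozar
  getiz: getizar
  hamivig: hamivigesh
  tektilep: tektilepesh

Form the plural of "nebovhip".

nebovhipesh

getiz and hamivig both have last vowel 'i' yet inflect differently (getizar, hamivigesh), so the last vowel is not what conditions the rule; the final letter is.
"nebovhip" ends in -p. The one such stem in the data (tektilep → tektilepesh) adds -esh, so the same rule applies.
The other pattern: stems ending in -z add -ar.
So nebovhip → nebovhipesh.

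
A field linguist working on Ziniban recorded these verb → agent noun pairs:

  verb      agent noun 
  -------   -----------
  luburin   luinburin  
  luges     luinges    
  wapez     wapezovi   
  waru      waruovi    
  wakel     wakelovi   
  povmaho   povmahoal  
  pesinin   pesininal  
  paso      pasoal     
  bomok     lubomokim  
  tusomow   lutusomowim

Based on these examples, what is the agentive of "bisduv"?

luburin and pesinin both end in -n yet inflect differently (luinburin, pesininal), so the final letter is not what conditions the rule; the first letter is.
"bisduv" begins with b-. The one such stem in the data (bomok → lubomokim) adds lu- … -im around the stem, so the same rule applies.
So bisduv → lubisduvim.

lubisduvim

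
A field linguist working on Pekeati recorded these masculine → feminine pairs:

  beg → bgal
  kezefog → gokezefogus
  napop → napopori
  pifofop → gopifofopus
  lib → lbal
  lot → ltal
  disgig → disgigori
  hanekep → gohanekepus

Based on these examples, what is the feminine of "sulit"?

sulitori

beg and disgig both end in -g yet inflect differently (bgal, disgigori), so the final letter is not what conditions the rule; the number of vowels is.
"sulit" has 2 vowels. The stems with 2 vowels (napop → napopori, disgig → disgigori) add -ori.
So sulit → sulitori.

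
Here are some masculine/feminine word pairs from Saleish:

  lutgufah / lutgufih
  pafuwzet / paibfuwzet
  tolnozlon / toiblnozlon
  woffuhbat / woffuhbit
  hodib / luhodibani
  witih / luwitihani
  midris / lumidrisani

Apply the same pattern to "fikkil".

lufikkilani

"fikkil" has last vowel 'i'. The stems whose last vowel is 'i' (midris → lumidrisani, hodib → luhodibani, witih → luwitihani) add lu- … -ani around the stem.
So fikkil → lufikkilani.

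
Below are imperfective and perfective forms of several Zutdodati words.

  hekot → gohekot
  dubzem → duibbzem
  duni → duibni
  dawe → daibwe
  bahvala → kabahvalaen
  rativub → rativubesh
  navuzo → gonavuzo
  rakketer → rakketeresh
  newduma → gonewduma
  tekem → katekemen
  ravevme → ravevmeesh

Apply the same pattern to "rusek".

rusekesh

"rusek" begins with r-. The stems beginning with r- (ravevme → ravevmeesh, rakketer → rakketeresh, rativub → rativubesh) add -esh.
So rusek → rusekesh.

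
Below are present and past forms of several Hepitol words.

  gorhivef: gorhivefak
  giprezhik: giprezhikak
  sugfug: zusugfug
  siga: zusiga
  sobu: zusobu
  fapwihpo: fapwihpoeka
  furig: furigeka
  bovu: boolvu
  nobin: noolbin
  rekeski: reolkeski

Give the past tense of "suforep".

zusuforep

sugfug and furig both end in -g yet inflect differently (zusugfug, furigeka), so the final letter is not what conditions the rule; the first letter is.
"suforep" begins with s-. The stems beginning with s- (sugfug → zusugfug, siga → zusiga, sobu → zusobu) add the prefix zu-.
So suforep → zusuforep.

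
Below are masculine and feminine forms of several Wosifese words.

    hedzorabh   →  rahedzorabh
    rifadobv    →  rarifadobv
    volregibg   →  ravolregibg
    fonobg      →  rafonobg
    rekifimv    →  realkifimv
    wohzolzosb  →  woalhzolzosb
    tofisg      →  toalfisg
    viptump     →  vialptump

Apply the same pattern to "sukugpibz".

"sukugpibz" has second-to-last letter 'b'. The stems whose second-to-last letter is 'b' (hedzorabh → rahedzorabh, rifadobv → rarifadobv, volregibg → ravolregibg) add the prefix ra-.
So sukugpibz → rasukugpibz.

rasukugpibz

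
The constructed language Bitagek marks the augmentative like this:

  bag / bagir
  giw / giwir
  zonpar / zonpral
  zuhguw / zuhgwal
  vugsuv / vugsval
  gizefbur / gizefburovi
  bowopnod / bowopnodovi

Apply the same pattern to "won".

"won" has 1 vowel. The stems with 1 vowel (bag → bagir, giw → giwir) add -ir.
So won → wonir.

wonir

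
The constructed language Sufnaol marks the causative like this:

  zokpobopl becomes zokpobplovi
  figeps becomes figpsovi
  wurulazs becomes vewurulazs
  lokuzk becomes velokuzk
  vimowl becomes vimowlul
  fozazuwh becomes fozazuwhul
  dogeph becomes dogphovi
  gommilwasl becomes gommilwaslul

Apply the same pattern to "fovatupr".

fovatprovi

"fovatupr" has second-to-last letter 'p'. The stems whose second-to-last letter is 'p' (figeps → figpsovi, zokpobopl → zokpobplovi, dogeph → dogphovi) delete the last vowel and add -ovi.
So fovatupr → fovatprovi.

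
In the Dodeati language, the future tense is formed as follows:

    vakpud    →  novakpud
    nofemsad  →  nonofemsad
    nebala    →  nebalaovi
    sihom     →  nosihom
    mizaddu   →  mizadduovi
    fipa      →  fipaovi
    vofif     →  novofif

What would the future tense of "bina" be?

nebala and nofemsad both have last vowel 'a' yet inflect differently (nebalaovi, nonofemsad), so the last vowel is not what conditions the rule; whether the stem ends in a vowel or a consonant is.
"bina" ends in a vowel. The stems ending in a vowel (mizaddu → mizadduovi, nebala → nebalaovi, fipa → fipaovi) add -ovi.
So bina → binaovi.

binaovi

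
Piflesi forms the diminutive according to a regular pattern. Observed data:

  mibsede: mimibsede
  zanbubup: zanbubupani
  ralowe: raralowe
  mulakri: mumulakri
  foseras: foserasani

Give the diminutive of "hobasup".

hobasupani

foseras and mibsede both have 3 vowels yet inflect differently (foserasani, mimibsede), so the number of vowels is not what conditions the rule; whether the stem ends in a vowel or a consonant is.
"hobasup" ends in a consonant. The stems ending in a consonant (foseras → foserasani, zanbubup → zanbubupani) add -ani.
So hobasup → hobasupani.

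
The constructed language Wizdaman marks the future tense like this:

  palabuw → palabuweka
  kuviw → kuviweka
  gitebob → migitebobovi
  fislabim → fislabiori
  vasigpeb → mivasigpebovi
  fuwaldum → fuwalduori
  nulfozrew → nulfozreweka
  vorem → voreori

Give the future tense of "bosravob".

nulfozrew and vorem both have last vowel 'e' yet inflect differently (nulfozreweka, voreori), so the last vowel is not what conditions the rule; the final letter is.
"bosravob" ends in -b. The stems ending in -b (gitebob → migitebobovi, vasigpeb → mivasigpebovi) add mi- … -ovi around the stem.
The other patterns: stems ending in -w add -eka; stems ending in -m drop the final letter and add -ori.
So bosravob → mibosravobovi.

mibosravobovi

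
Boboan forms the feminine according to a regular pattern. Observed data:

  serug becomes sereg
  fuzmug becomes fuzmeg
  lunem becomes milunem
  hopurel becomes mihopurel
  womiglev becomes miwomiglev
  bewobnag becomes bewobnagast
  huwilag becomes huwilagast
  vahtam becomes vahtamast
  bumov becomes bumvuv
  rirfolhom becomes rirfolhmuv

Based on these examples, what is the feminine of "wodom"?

"wodom" has last vowel 'o'. The stems whose last vowel is 'o' (bumov → bumvuv, rirfolhom → rirfolhmuv) delete the last vowel and add -uv.
So wodom → wodmuv.

wodmuv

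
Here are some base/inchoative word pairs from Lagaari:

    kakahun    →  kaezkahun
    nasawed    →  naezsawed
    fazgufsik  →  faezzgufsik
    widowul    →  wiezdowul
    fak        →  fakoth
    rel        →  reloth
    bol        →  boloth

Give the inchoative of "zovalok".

"zovalok" has 3 vowels. The stems with 3 vowels (kakahun → kaezkahun, nasawed → naezsawed, fazgufsik → faezzgufsik) insert -ez- after the first vowel.
So zovalok → zoezvalok.

zoezvalok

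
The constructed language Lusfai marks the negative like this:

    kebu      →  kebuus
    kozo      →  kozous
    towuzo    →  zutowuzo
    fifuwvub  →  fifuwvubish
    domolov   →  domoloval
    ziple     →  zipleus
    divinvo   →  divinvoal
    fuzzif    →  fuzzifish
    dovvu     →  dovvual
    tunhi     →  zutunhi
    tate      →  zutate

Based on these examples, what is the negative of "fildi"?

towuzo and divinvo both end in -o yet inflect differently (zutowuzo, divinvoal), so the final letter is not what conditions the rule; the first letter is.
"fildi" begins with f-. The stems beginning with f- (fuzzif → fuzzifish, fifuwvub → fifuwvubish) add -ish.
The other patterns: stems beginning with t- add the prefix zu-; stems beginning with d- add -al; stems beginning with k- or z- add -us.
So fildi → fildiish.

fildiish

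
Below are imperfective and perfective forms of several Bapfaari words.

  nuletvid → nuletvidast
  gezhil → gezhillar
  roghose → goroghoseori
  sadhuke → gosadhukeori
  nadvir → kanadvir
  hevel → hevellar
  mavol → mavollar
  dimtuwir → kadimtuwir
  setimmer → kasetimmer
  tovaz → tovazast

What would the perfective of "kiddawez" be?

dimtuwir and gezhil both have last vowel 'i' yet inflect differently (kadimtuwir, gezhillar), so the last vowel is not what conditions the rule; the final letter is.
"kiddawez" ends in -z. The one such stem in the data (tovaz → tovazast) adds -ast, so the same rule applies.
So kiddawez → kiddawezast.

kiddawezast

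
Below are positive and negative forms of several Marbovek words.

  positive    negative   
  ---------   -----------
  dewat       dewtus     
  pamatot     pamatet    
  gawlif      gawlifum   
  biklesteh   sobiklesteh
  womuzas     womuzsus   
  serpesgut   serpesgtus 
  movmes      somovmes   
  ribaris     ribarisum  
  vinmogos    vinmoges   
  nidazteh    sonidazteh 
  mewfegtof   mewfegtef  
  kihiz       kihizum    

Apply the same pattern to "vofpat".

vofptus

womuzas and movmes both end in -s yet inflect differently (womuzsus, somovmes), so the final letter is not what conditions the rule; the last vowel is.
"vofpat" has last vowel 'a'. The stems whose last vowel is 'a' (womuzas → womuzsus, dewat → dewtus) delete the last vowel and add -us.
So vofpat → vofptus.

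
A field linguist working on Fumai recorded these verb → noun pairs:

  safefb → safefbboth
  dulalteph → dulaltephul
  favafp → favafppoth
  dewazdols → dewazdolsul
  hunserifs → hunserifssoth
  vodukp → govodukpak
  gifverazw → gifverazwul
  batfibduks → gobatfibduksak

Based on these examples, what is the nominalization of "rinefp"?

vodukp and favafp both end in -p yet inflect differently (govodukpak, favafppoth), so the final letter is not what conditions the rule; the second-to-last letter is.
"rinefp" has second-to-last letter 'f'. The stems whose second-to-last letter is 'f' (favafp → favafppoth, hunserifs → hunserifssoth, safefb → safefbboth) double the final consonant and add -oth.
So rinefp → rinefppoth.

rinefppoth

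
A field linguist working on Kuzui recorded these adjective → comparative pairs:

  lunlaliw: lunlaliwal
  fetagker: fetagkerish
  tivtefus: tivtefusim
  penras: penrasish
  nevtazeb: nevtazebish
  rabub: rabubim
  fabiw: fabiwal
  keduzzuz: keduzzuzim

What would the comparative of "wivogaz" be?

wivogazish

rabub and nevtazeb both end in -b yet inflect differently (rabubim, nevtazebish), so the final letter is not what conditions the rule; the last vowel is.
"wivogaz" has last vowel 'a'. The one such stem in the data (penras → penrasish) adds -ish, so the same rule applies.
So wivogaz → wivogazish.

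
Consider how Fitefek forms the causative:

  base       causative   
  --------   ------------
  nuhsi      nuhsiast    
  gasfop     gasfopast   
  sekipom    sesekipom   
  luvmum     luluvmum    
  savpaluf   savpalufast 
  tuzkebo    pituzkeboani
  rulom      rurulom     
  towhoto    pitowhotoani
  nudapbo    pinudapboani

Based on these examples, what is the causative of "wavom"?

wawavom

sekipom and nudapbo both have last vowel 'o' yet inflect differently (sesekipom, pinudapboani), so the last vowel is not what conditions the rule; the final letter is.
"wavom" ends in -m. The stems ending in -m (sekipom → sesekipom, luvmum → luluvmum, rulom → rurulom) repeat the first consonant+vowel as a prefix.
The other patterns: stems ending in -o add pi- … -ani around the stem; stems ending in -f, -i or -p add -ast.
So wavom → wawavom.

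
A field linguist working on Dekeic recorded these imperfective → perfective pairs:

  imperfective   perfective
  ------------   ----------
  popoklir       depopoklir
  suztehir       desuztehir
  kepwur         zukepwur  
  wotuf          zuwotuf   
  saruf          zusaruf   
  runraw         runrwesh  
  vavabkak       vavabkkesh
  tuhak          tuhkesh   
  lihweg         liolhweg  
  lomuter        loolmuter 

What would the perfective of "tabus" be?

zutabus

popoklir and kepwur both end in -r yet inflect differently (depopoklir, zukepwur), so the final letter is not what conditions the rule; the last vowel is.
"tabus" has last vowel 'u'. The stems whose last vowel is 'u' (kepwur → zukepwur, wotuf → zuwotuf, saruf → zusaruf) add the prefix zu-.
The other patterns: stems whose last vowel is 'i' add the prefix de-; stems whose last vowel is 'a' delete the last vowel and add -esh; stems whose last vowel is 'e' insert -ol- after the first vowel.
So tabus → zutabus.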